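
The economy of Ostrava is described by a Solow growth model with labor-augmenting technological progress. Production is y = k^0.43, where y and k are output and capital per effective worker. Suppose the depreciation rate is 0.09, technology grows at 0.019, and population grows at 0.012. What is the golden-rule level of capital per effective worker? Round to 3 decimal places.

k_gold ≈ 9.249

Break-even investment rate: n + g + δ = 0.012 + 0.019 + 0.09 = 0.121.
Golden rule sets MPK = n+g+δ: 0.43·k^(0.43−1) = 0.121, so k_gold = (0.43/0.121)^(1/0.57) ≈ 9.2493.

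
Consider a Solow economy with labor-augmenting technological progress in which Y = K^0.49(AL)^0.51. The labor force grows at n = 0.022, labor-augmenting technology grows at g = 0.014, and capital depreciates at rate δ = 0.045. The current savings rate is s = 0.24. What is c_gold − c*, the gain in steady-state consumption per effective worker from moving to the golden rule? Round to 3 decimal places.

Δc ≈ 0.717

n + g + δ = 0.022 + 0.014 + 0.045 = 0.081.
Current steady state (s = 0.24): k* = (0.24/0.081)^(1/0.51) ≈ 8.4130, y* = 8.4130^0.49 ≈ 2.8394, c* = (1−0.24)·2.8394 ≈ 2.1579.
Golden rule sets MPK = n+g+δ: 0.49·k^(0.49−1) = 0.081, so k_gold = (0.49/0.081)^(1/0.51) ≈ 34.1010.
y_gold = 34.1010^0.49 ≈ 5.6371, c_gold = y_gold − 0.081·k_gold ≈ 2.8749.
Gain: Δc = 2.8749 − 2.1579 ≈ 0.7170.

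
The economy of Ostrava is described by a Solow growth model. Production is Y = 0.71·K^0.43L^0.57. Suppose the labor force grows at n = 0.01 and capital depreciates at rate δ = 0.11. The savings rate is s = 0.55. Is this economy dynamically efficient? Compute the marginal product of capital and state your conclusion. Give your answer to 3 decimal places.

The effective depreciation rate is n + δ = 0.01 + 0.11 = 0.12.
Steady-state k*: s·A·k^0.43 = 0.12·k gives k* = (0.55·0.71/0.12)^(1/0.57) ≈ 7.9253.
MPK = 0.43·0.71·7.9253^(-0.57) ≈ 0.0938.
MPK < n+δ = 0.12, so the economy is dynamically inefficient (over-saving).

dynamically inefficient; MPK ≈ 0.094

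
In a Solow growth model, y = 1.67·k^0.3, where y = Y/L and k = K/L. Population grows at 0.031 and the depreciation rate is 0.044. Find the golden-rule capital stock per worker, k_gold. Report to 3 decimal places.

k_gold ≈ 15.075

Capital per worker breaks even when investment replaces (n + δ)·k; here n + δ = 0.075.
Setting f'(k) = n+δ gives 0.3·1.67·k^(0.3−1) = 0.075, hence k_gold = (0.3·1.67/0.075)^(1/0.7) ≈ 15.0748.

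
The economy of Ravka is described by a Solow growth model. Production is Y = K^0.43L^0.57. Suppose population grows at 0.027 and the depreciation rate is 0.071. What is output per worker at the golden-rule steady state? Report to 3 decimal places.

y_gold ≈ 3.051

Break-even investment rate: n + δ = 0.027 + 0.071 = 0.098.
Setting f'(k) = n+δ gives 0.43·k^(0.43−1) = 0.098, hence k_gold = (0.43/0.098)^(1/0.57) ≈ 13.3888.
Output: y_gold = k_gold^0.43 = 13.3888^0.43 ≈ 3.0514.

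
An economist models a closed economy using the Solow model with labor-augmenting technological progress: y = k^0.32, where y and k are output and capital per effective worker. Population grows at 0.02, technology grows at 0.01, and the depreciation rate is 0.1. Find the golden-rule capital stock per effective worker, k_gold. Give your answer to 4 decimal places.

k_gold ≈ 3.7610

The effective depreciation rate is n + g + δ = 0.02 + 0.01 + 0.1 = 0.13.
Maximizing c = f(k) − (n+g+δ)·k gives f'(k) = n+g+δ, i.e. 0.32·k^(0.32−1) = 0.13, so k_gold = (0.32/0.13)^(1/0.68) ≈ 3.7610.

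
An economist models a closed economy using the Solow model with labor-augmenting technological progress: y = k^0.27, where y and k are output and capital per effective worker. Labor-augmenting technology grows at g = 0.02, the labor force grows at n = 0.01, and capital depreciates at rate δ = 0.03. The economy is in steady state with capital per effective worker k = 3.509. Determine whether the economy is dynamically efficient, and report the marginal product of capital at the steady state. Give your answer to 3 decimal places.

Break-even investment rate: n + g + δ = 0.01 + 0.02 + 0.03 = 0.06.
MPK = 0.27·k^(0.27−1) = 0.27·3.509^(-0.73) ≈ 0.1080.
MPK > 0.06, so the economy is dynamically efficient (under-saving).

dynamically efficient; MPK ≈ 0.108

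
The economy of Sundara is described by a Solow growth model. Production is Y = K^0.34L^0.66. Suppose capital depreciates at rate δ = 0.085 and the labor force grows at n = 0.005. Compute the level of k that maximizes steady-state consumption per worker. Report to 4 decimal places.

k_gold ≈ 7.4920

The effective depreciation rate is n + δ = 0.005 + 0.085 = 0.09.
Golden rule sets MPK = n+δ: 0.34·k^(0.34−1) = 0.09, so k_gold = (0.34/0.09)^(1/0.66) ≈ 7.4920.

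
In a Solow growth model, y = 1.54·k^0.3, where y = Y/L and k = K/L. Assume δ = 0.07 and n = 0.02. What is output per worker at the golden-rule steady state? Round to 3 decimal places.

y_gold ≈ 3.104

Break-even investment rate: n + δ = 0.02 + 0.07 = 0.09.
Golden rule sets MPK = n+δ: 0.3·1.54·k^(0.3−1) = 0.09, so k_gold = (0.3·1.54/0.09)^(1/0.7) ≈ 10.3480.
Output: y_gold = 1.54·k_gold^0.3 = 1.54·10.3480^0.3 ≈ 3.1044.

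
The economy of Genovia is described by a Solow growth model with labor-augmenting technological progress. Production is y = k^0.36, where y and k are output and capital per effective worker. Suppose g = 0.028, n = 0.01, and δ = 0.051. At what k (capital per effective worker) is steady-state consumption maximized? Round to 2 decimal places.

Break-even investment rate: n + g + δ = 0.01 + 0.028 + 0.051 = 0.089.
At the golden rule the marginal product of capital equals n+g+δ: 0.36·k^(0.36−1) = 0.089. Solving, k_gold = (0.36/0.089)^(1/0.64) ≈ 8.8777.

k_gold ≈ 8.88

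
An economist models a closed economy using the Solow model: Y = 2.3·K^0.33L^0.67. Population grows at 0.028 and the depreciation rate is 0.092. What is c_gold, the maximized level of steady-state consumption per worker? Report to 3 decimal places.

c_gold ≈ 3.823

Break-even investment rate: n + δ = 0.028 + 0.092 = 0.12.
Golden rule sets MPK = n+δ: 0.33·2.3·k^(0.33−1) = 0.12, so k_gold = (0.33·2.3/0.12)^(1/0.67) ≈ 15.6896.
y_gold = 2.3·15.6896^0.33 ≈ 5.7053.
c_gold = y_gold − (n+δ)·k_gold = 5.7053 − 0.12·15.6896 ≈ 3.8226.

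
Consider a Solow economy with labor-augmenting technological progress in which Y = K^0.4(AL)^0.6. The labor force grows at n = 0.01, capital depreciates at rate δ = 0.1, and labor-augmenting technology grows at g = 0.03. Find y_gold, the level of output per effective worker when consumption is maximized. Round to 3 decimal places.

Break-even investment rate: n + g + δ = 0.01 + 0.03 + 0.1 = 0.14.
Maximizing c = f(k) − (n+g+δ)·k gives f'(k) = n+g+δ, i.e. 0.4·k^(0.4−1) = 0.14, so k_gold = (0.4/0.14)^(1/0.6) ≈ 5.7529.
Output: y_gold = k_gold^0.4 = 5.7529^0.4 ≈ 2.0135.

y_gold ≈ 2.014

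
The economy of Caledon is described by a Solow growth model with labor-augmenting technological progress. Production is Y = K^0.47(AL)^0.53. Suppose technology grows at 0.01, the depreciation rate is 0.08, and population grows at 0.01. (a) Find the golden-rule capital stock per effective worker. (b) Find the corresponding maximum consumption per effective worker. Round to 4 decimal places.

n + g + δ = 0.01 + 0.01 + 0.08 = 0.1.
Golden rule sets MPK = n+g+δ: 0.47·k^(0.47−1) = 0.1, so k_gold = (0.47/0.1)^(1/0.53) ≈ 18.5400.
y_gold = 18.5400^0.47 ≈ 3.9447; c_gold = y_gold − 0.1·k_gold ≈ 2.0907.

(a) k_gold ≈ 18.5400; (b) c_gold ≈ 2.0907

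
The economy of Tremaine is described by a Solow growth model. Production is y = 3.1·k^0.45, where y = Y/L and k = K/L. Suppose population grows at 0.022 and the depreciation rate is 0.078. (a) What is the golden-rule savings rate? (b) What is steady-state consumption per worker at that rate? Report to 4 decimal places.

n + δ = 0.022 + 0.078 = 0.1.
For Cobb-Douglas, s_gold equals capital's share: s_gold = 0.45.
Setting f'(k) = n+δ gives 0.45·3.1·k^(0.45−1) = 0.1, hence k_gold = (0.45·3.1/0.1)^(1/0.55) ≈ 120.5158.
y_gold = 3.1·120.5158^0.45 ≈ 26.7813; c_gold = (1−0.45)·y_gold ≈ 14.7297.

(a) s_gold = 0.4500; (b) c_gold ≈ 14.7297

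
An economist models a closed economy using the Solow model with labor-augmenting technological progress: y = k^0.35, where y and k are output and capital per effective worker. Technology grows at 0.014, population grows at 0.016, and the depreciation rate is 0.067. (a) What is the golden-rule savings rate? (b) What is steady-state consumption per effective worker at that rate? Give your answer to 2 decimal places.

Break-even investment rate: n + g + δ = 0.016 + 0.014 + 0.067 = 0.097.
For Cobb-Douglas, s_gold equals capital's share: s_gold = 0.35.
Golden rule sets MPK = n+g+δ: 0.35·k^(0.35−1) = 0.097, so k_gold = (0.35/0.097)^(1/0.65) ≈ 7.2008.
y_gold = 7.2008^0.35 ≈ 1.9956; c_gold = (1−0.35)·y_gold ≈ 1.2972.

(a) s_gold = 0.35; (b) c_gold ≈ 1.30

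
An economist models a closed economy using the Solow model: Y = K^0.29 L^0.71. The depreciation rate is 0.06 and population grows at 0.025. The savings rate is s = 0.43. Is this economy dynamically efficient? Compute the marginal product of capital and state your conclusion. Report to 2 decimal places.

dynamically inefficient; MPK ≈ 0.06

The effective depreciation rate is n + δ = 0.025 + 0.06 = 0.085.
Steady-state k*: s·k^0.29 = 0.085·k gives k* = (0.43/0.085)^(1/0.71) ≈ 9.8089.
MPK = 0.29·9.8089^(-0.71) ≈ 0.0573.
MPK < n+δ = 0.085, so the economy is dynamically inefficient (over-saving).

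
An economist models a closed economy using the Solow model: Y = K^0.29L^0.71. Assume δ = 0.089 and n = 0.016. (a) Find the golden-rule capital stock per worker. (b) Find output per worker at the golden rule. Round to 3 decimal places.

Capital per worker breaks even when investment replaces (n + δ)·k; here n + δ = 0.105.
Setting f'(k) = n+δ gives 0.29·k^(0.29−1) = 0.105, hence k_gold = (0.29/0.105)^(1/0.71) ≈ 4.1824.
y_gold = 4.1824^0.29 ≈ 1.5143.

(a) k_gold ≈ 4.182; (b) y_gold ≈ 1.514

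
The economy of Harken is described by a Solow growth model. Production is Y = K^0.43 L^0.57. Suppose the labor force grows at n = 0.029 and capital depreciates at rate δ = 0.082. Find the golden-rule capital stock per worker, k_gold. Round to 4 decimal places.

n + δ = 0.029 + 0.082 = 0.111.
At the golden rule the marginal product of capital equals n+δ: 0.43·k^(0.43−1) = 0.111. Solving, k_gold = (0.43/0.111)^(1/0.57) ≈ 10.7605.

k_gold ≈ 10.7605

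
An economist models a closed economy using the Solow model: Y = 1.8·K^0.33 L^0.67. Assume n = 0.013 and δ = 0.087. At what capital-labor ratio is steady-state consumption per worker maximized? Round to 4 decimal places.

k_gold ≈ 14.2858

Capital per worker breaks even when investment replaces (n + δ)·k; here n + δ = 0.1.
Maximizing c = f(k) − (n+δ)·k gives f'(k) = n+δ, i.e. 0.33·1.8·k^(0.33−1) = 0.1, so k_gold = (0.33·1.8/0.1)^(1/0.67) ≈ 14.2858.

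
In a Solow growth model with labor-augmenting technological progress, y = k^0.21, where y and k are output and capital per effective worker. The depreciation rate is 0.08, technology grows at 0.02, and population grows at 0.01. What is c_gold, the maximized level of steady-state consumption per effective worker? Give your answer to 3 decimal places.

c_gold ≈ 0.938

Break-even investment rate: n + g + δ = 0.01 + 0.02 + 0.08 = 0.11.
Setting f'(k) = n+g+δ gives 0.21·k^(0.21−1) = 0.11, hence k_gold = (0.21/0.11)^(1/0.79) ≈ 2.2671.
y_gold = 2.2671^0.21 ≈ 1.1875.
c_gold = y_gold − (n+g+δ)·k_gold = 1.1875 − 0.11·2.2671 ≈ 0.9382.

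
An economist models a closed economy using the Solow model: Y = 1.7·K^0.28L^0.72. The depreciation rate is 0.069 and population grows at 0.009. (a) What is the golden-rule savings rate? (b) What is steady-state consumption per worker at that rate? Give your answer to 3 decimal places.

(a) s_gold = 0.280; (b) c_gold ≈ 2.473

Break-even investment rate: n + δ = 0.009 + 0.069 = 0.078.
For Cobb-Douglas, s_gold equals capital's share: s_gold = 0.28.
Golden rule sets MPK = n+δ: 0.28·1.7·k^(0.28−1) = 0.078, so k_gold = (0.28·1.7/0.078)^(1/0.72) ≈ 12.3307.
y_gold = 1.7·12.3307^0.28 ≈ 3.4350; c_gold = (1−0.28)·y_gold ≈ 2.4732.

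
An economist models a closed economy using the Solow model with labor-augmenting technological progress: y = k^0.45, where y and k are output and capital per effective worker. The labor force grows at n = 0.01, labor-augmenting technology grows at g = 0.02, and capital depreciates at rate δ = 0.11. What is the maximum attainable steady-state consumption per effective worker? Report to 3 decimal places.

The effective depreciation rate is n + g + δ = 0.01 + 0.02 + 0.11 = 0.14.
Maximizing c = f(k) − (n+g+δ)·k gives f'(k) = n+g+δ, i.e. 0.45·k^(0.45−1) = 0.14, so k_gold = (0.45/0.14)^(1/0.55) ≈ 8.3555.
y_gold = 8.3555^0.45 ≈ 2.5995.
c_gold = y_gold − (n+g+δ)·k_gold = 2.5995 − 0.14·8.3555 ≈ 1.4297.

c_gold ≈ 1.430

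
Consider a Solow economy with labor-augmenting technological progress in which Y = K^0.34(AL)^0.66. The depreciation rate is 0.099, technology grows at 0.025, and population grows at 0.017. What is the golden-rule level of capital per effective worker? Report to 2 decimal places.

k_gold ≈ 3.79

Break-even investment rate: n + g + δ = 0.017 + 0.025 + 0.099 = 0.141.
Setting f'(k) = n+g+δ gives 0.34·k^(0.34−1) = 0.141, hence k_gold = (0.34/0.141)^(1/0.66) ≈ 3.7947.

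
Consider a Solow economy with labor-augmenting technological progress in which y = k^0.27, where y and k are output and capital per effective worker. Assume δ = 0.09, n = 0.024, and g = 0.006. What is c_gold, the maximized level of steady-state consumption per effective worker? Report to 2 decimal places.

c_gold ≈ 0.99

Capital per effective worker breaks even when investment replaces (n + g + δ)·k; here n + g + δ = 0.12.
Maximizing c = f(k) − (n+g+δ)·k gives f'(k) = n+g+δ, i.e. 0.27·k^(0.27−1) = 0.12, so k_gold = (0.27/0.12)^(1/0.73) ≈ 3.0370.
y_gold = 3.0370^0.27 ≈ 1.3498.
c_gold = y_gold − (n+g+δ)·k_gold = 1.3498 − 0.12·3.0370 ≈ 0.9853.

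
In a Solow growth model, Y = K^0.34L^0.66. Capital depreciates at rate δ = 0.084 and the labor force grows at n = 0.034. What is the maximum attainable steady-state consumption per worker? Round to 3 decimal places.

n + δ = 0.034 + 0.084 = 0.118.
Golden rule sets MPK = n+δ: 0.34·k^(0.34−1) = 0.118, so k_gold = (0.34/0.118)^(1/0.66) ≈ 4.9700.
y_gold = 4.9700^0.34 ≈ 1.7249.
c_gold = y_gold − (n+δ)·k_gold = 1.7249 − 0.118·4.9700 ≈ 1.1384.

c_gold ≈ 1.138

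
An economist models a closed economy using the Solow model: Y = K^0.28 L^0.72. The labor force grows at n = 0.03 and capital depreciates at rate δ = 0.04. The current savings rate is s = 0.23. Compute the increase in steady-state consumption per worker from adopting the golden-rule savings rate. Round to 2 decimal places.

Δc ≈ 0.01

The effective depreciation rate is n + δ = 0.03 + 0.04 = 0.07.
Current steady state (s = 0.23): k* = (0.23/0.07)^(1/0.72) ≈ 5.2184, y* = 5.2184^0.28 ≈ 1.5882, c* = (1−0.23)·1.5882 ≈ 1.2229.
Maximizing c = f(k) − (n+δ)·k gives f'(k) = n+δ, i.e. 0.28·k^(0.28−1) = 0.07, so k_gold = (0.28/0.07)^(1/0.72) ≈ 6.8580.
y_gold = 6.8580^0.28 ≈ 1.7145, c_gold = y_gold − 0.07·k_gold ≈ 1.2344.
Gain: Δc = 1.2344 − 1.2229 ≈ 0.0115.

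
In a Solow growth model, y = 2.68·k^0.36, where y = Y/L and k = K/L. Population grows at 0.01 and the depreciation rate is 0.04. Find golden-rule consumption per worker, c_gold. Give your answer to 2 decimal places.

Capital per worker breaks even when investment replaces (n + δ)·k; here n + δ = 0.05.
Maximizing c = f(k) − (n+δ)·k gives f'(k) = n+δ, i.e. 0.36·2.68·k^(0.36−1) = 0.05, so k_gold = (0.36·2.68/0.05)^(1/0.64) ≈ 101.9865.
y_gold = 2.68·101.9865^0.36 ≈ 14.1648.
c_gold = y_gold − (n+δ)·k_gold = 14.1648 − 0.05·101.9865 ≈ 9.0655.

c_gold ≈ 9.07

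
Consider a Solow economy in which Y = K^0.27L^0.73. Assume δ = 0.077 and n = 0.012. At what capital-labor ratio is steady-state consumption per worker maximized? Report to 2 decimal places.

k_gold ≈ 4.57

Capital per worker breaks even when investment replaces (n + δ)·k; here n + δ = 0.089.
Maximizing c = f(k) − (n+δ)·k gives f'(k) = n+δ, i.e. 0.27·k^(0.27−1) = 0.089, so k_gold = (0.27/0.089)^(1/0.73) ≈ 4.5734.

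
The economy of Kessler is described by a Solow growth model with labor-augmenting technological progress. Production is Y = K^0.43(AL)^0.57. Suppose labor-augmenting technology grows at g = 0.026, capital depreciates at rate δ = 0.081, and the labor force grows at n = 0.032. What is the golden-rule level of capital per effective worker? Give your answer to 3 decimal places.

k_gold ≈ 7.252

The effective depreciation rate is n + g + δ = 0.032 + 0.026 + 0.081 = 0.139.
At the golden rule the marginal product of capital equals n+g+δ: 0.43·k^(0.43−1) = 0.139. Solving, k_gold = (0.43/0.139)^(1/0.57) ≈ 7.2518.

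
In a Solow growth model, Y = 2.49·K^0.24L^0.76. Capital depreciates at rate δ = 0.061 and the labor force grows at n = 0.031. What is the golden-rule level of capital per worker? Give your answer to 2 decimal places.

n + δ = 0.031 + 0.061 = 0.092.
Golden rule sets MPK = n+δ: 0.24·2.49·k^(0.24−1) = 0.092, so k_gold = (0.24·2.49/0.092)^(1/0.76) ≈ 11.7284.

k_gold ≈ 11.73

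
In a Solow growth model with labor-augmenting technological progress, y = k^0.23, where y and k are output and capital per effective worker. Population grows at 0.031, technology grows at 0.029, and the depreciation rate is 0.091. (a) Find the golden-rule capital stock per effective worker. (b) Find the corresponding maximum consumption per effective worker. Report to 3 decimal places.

(a) k_gold ≈ 1.727; (b) c_gold ≈ 0.873

The effective depreciation rate is n + g + δ = 0.031 + 0.029 + 0.091 = 0.151.
At the golden rule the marginal product of capital equals n+g+δ: 0.23·k^(0.23−1) = 0.151. Solving, k_gold = (0.23/0.151)^(1/0.77) ≈ 1.7272.
y_gold = 1.7272^0.23 ≈ 1.1339; c_gold = y_gold − 0.151·k_gold ≈ 0.8731.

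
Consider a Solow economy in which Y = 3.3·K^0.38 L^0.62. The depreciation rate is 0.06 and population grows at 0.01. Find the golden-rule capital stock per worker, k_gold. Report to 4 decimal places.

k_gold ≈ 105.0242

The effective depreciation rate is n + δ = 0.01 + 0.06 = 0.07.
Maximizing c = f(k) − (n+δ)·k gives f'(k) = n+δ, i.e. 0.38·3.3·k^(0.38−1) = 0.07, so k_gold = (0.38·3.3/0.07)^(1/0.62) ≈ 105.0242.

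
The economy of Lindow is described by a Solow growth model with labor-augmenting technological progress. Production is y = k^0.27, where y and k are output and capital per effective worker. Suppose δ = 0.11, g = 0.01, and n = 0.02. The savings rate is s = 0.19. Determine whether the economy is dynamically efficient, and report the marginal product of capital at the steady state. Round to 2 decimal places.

n + g + δ = 0.02 + 0.01 + 0.11 = 0.14.
Steady-state k*: s·k^0.27 = 0.14·k gives k* = (0.19/0.14)^(1/0.73) ≈ 1.5194.
MPK = 0.27·1.5194^(-0.73) ≈ 0.1989.
MPK > n+g+δ = 0.14, so the economy is dynamically efficient (under-saving).

dynamically efficient; MPK ≈ 0.20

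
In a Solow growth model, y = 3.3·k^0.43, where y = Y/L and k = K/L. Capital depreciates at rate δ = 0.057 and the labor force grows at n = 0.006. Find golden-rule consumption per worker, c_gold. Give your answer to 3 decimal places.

Capital per worker breaks even when investment replaces (n + δ)·k; here n + δ = 0.063.
Setting f'(k) = n+δ gives 0.43·3.3·k^(0.43−1) = 0.063, hence k_gold = (0.43·3.3/0.063)^(1/0.57) ≈ 236.0782.
y_gold = 3.3·236.0782^0.43 ≈ 34.5882.
c_gold = y_gold − (n+δ)·k_gold = 34.5882 − 0.063·236.0782 ≈ 19.7153.

c_gold ≈ 19.715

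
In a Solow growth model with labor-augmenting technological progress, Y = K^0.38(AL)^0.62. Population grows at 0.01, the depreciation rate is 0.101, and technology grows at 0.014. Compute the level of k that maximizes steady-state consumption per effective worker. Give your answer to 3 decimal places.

The effective depreciation rate is n + g + δ = 0.01 + 0.014 + 0.101 = 0.125.
Golden rule sets MPK = n+g+δ: 0.38·k^(0.38−1) = 0.125, so k_gold = (0.38/0.125)^(1/0.62) ≈ 6.0094.

k_gold ≈ 6.009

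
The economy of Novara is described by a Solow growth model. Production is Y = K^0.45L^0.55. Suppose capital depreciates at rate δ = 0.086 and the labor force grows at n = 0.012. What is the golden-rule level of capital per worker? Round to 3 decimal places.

k_gold ≈ 15.981

The effective depreciation rate is n + δ = 0.012 + 0.086 = 0.098.
Golden rule sets MPK = n+δ: 0.45·k^(0.45−1) = 0.098, so k_gold = (0.45/0.098)^(1/0.55) ≈ 15.9813.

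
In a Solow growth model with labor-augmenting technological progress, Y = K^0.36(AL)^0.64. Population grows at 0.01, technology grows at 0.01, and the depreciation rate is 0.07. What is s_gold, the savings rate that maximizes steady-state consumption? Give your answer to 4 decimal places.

s_gold = 0.3600

The effective depreciation rate is n + g + δ = 0.01 + 0.01 + 0.07 = 0.09.
At the golden rule MPK = n+g+δ, and in any Cobb-Douglas steady state s = (n+g+δ)·k/y = MPK·k/y = capital's share 0.36.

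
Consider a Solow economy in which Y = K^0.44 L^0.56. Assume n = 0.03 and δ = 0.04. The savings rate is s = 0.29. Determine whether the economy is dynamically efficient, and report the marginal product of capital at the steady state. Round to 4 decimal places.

The effective depreciation rate is n + δ = 0.03 + 0.04 = 0.07.
Steady-state k*: s·k^0.44 = 0.07·k gives k* = (0.29/0.07)^(1/0.56) ≈ 12.6567.
MPK = 0.44·12.6567^(-0.56) ≈ 0.1062.
MPK > n+δ = 0.07, so the economy is dynamically efficient (under-saving).

dynamically efficient; MPK ≈ 0.1062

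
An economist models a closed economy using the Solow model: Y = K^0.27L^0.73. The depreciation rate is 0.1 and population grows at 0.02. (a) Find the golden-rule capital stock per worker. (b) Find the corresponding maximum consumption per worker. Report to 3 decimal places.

(a) k_gold ≈ 3.037; (b) c_gold ≈ 0.985

Break-even investment rate: n + δ = 0.02 + 0.1 = 0.12.
Maximizing c = f(k) − (n+δ)·k gives f'(k) = n+δ, i.e. 0.27·k^(0.27−1) = 0.12, so k_gold = (0.27/0.12)^(1/0.73) ≈ 3.0370.
y_gold = 3.0370^0.27 ≈ 1.3498; c_gold = y_gold − 0.12·k_gold ≈ 0.9853.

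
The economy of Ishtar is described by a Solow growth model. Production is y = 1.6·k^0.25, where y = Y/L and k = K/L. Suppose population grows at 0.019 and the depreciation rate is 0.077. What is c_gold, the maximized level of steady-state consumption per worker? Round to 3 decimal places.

n + δ = 0.019 + 0.077 = 0.096.
Maximizing c = f(k) − (n+δ)·k gives f'(k) = n+δ, i.e. 0.25·1.6·k^(0.25−1) = 0.096, so k_gold = (0.25·1.6/0.096)^(1/0.75) ≈ 6.7048.
y_gold = 1.6·6.7048^0.25 ≈ 2.5746.
c_gold = y_gold − (n+δ)·k_gold = 2.5746 − 0.096·6.7048 ≈ 1.9310.

c_gold ≈ 1.931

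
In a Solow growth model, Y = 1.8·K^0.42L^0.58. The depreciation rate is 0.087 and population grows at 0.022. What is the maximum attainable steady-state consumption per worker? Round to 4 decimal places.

c_gold ≈ 4.2439

Break-even investment rate: n + δ = 0.022 + 0.087 = 0.109.
Maximizing c = f(k) − (n+δ)·k gives f'(k) = n+δ, i.e. 0.42·1.8·k^(0.42−1) = 0.109, so k_gold = (0.42·1.8/0.109)^(1/0.58) ≈ 28.1945.
y_gold = 1.8·28.1945^0.42 ≈ 7.3171.
c_gold = y_gold − (n+δ)·k_gold = 7.3171 − 0.109·28.1945 ≈ 4.2439.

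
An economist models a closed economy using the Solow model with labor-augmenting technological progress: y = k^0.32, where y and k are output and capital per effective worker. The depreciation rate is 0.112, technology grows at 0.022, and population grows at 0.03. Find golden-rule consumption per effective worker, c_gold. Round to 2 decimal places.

The effective depreciation rate is n + g + δ = 0.03 + 0.022 + 0.112 = 0.164.
Maximizing c = f(k) − (n+g+δ)·k gives f'(k) = n+g+δ, i.e. 0.32·k^(0.32−1) = 0.164, so k_gold = (0.32/0.164)^(1/0.68) ≈ 2.6725.
y_gold = 2.6725^0.32 ≈ 1.3697.
c_gold = y_gold − (n+g+δ)·k_gold = 1.3697 − 0.164·2.6725 ≈ 0.9314.

c_gold ≈ 0.93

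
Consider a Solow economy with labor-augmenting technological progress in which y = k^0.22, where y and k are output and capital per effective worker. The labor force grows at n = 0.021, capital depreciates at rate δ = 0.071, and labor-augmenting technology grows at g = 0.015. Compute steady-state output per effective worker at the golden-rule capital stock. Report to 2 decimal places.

The effective depreciation rate is n + g + δ = 0.021 + 0.015 + 0.071 = 0.107.
Setting f'(k) = n+g+δ gives 0.22·k^(0.22−1) = 0.107, hence k_gold = (0.22/0.107)^(1/0.78) ≈ 2.5196.
Output: y_gold = k_gold^0.22 = 2.5196^0.22 ≈ 1.2254.

y_gold ≈ 1.23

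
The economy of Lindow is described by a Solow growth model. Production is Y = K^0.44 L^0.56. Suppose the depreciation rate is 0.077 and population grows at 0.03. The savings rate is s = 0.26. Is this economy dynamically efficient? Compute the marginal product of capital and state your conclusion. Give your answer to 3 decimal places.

dynamically efficient; MPK ≈ 0.181

Break-even investment rate: n + δ = 0.03 + 0.077 = 0.107.
Steady-state k*: s·k^0.44 = 0.107·k gives k* = (0.26/0.107)^(1/0.56) ≈ 4.8815.
MPK = 0.44·4.8815^(-0.56) ≈ 0.1811.
MPK > n+δ = 0.107, so the economy is dynamically efficient (under-saving).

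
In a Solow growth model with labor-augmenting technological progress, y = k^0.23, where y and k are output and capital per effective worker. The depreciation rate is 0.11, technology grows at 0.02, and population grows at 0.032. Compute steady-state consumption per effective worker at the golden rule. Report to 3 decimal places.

c_gold ≈ 0.855

The effective depreciation rate is n + g + δ = 0.032 + 0.02 + 0.11 = 0.162.
Maximizing c = f(k) − (n+g+δ)·k gives f'(k) = n+g+δ, i.e. 0.23·k^(0.23−1) = 0.162, so k_gold = (0.23/0.162)^(1/0.77) ≈ 1.5764.
y_gold = 1.5764^0.23 ≈ 1.1104.
c_gold = y_gold − (n+g+δ)·k_gold = 1.1104 − 0.162·1.5764 ≈ 0.8550.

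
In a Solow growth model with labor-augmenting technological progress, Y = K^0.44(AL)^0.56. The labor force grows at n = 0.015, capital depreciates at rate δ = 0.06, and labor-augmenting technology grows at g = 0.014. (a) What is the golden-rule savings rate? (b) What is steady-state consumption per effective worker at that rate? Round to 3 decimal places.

(a) s_gold = 0.440; (b) c_gold ≈ 1.966

Capital per effective worker breaks even when investment replaces (n + g + δ)·k; here n + g + δ = 0.089.
For Cobb-Douglas, s_gold equals capital's share: s_gold = 0.44.
Golden rule sets MPK = n+g+δ: 0.44·k^(0.44−1) = 0.089, so k_gold = (0.44/0.089)^(1/0.56) ≈ 17.3539.
y_gold = 17.3539^0.44 ≈ 3.5102; c_gold = (1−0.44)·y_gold ≈ 1.9657.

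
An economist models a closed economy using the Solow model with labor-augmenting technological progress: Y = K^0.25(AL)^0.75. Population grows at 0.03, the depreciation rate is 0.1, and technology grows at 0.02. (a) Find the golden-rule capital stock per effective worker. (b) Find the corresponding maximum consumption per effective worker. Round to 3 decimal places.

The effective depreciation rate is n + g + δ = 0.03 + 0.02 + 0.1 = 0.15.
Setting f'(k) = n+g+δ gives 0.25·k^(0.25−1) = 0.15, hence k_gold = (0.25/0.15)^(1/0.75) ≈ 1.9761.
y_gold = 1.9761^0.25 ≈ 1.1856; c_gold = y_gold − 0.15·k_gold ≈ 0.8892.

(a) k_gold ≈ 1.976; (b) c_gold ≈ 0.889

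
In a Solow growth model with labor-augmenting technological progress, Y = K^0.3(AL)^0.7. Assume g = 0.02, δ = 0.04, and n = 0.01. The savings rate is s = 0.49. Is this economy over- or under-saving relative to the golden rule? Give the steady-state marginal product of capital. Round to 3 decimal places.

over-saving; MPK ≈ 0.043

Break-even investment rate: n + g + δ = 0.01 + 0.02 + 0.04 = 0.07.
Steady-state k*: s·k^0.3 = 0.07·k gives k* = (0.49/0.07)^(1/0.7) ≈ 16.1170.
MPK = 0.3·16.1170^(-0.7) ≈ 0.0429.
MPK < n+g+δ = 0.07, so the economy is dynamically inefficient (over-saving).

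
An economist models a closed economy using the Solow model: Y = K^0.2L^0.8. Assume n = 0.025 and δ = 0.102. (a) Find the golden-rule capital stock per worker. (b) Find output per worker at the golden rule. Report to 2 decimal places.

Break-even investment rate: n + δ = 0.025 + 0.102 = 0.127.
Golden rule sets MPK = n+δ: 0.2·k^(0.2−1) = 0.127, so k_gold = (0.2/0.127)^(1/0.8) ≈ 1.7641.
y_gold = 1.7641^0.2 ≈ 1.1202.

(a) k_gold ≈ 1.76; (b) y_gold ≈ 1.12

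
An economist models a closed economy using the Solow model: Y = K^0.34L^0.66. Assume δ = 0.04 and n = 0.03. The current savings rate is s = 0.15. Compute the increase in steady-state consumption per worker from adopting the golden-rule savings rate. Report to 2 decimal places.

Capital per worker breaks even when investment replaces (n + δ)·k; here n + δ = 0.07.
Current steady state (s = 0.15): k* = (0.15/0.07)^(1/0.66) ≈ 3.1733, y* = 3.1733^0.34 ≈ 1.4809, c* = (1−0.15)·1.4809 ≈ 1.2587.
Setting f'(k) = n+δ gives 0.34·k^(0.34−1) = 0.07, hence k_gold = (0.34/0.07)^(1/0.66) ≈ 10.9641.
y_gold = 10.9641^0.34 ≈ 2.2573, c_gold = y_gold − 0.07·k_gold ≈ 1.4898.
Gain: Δc = 1.4898 − 1.2587 ≈ 0.2311.

Δc ≈ 0.23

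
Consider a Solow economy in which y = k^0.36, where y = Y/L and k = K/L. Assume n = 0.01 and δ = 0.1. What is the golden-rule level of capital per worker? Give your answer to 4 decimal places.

Capital per worker breaks even when investment replaces (n + δ)·k; here n + δ = 0.11.
Maximizing c = f(k) − (n+δ)·k gives f'(k) = n+δ, i.e. 0.36·k^(0.36−1) = 0.11, so k_gold = (0.36/0.11)^(1/0.64) ≈ 6.3760.

k_gold ≈ 6.3760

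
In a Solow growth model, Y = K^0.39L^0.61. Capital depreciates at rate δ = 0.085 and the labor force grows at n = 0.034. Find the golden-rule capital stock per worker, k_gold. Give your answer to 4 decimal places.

k_gold ≈ 7.0002

n + δ = 0.034 + 0.085 = 0.119.
Maximizing c = f(k) − (n+δ)·k gives f'(k) = n+δ, i.e. 0.39·k^(0.39−1) = 0.119, so k_gold = (0.39/0.119)^(1/0.61) ≈ 7.0002.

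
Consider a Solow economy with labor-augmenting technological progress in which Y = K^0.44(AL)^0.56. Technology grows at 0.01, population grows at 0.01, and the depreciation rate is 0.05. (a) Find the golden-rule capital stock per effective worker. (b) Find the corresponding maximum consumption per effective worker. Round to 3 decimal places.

The effective depreciation rate is n + g + δ = 0.01 + 0.01 + 0.05 = 0.07.
Maximizing c = f(k) − (n+g+δ)·k gives f'(k) = n+g+δ, i.e. 0.44·k^(0.44−1) = 0.07, so k_gold = (0.44/0.07)^(1/0.56) ≈ 26.6461.
y_gold = 26.6461^0.44 ≈ 4.2391; c_gold = y_gold − 0.07·k_gold ≈ 2.3739.

(a) k_gold ≈ 26.646; (b) c_gold ≈ 2.374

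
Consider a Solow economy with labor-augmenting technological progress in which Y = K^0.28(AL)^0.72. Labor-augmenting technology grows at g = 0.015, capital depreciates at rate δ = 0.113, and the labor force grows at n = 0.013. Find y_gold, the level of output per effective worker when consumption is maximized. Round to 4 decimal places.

n + g + δ = 0.013 + 0.015 + 0.113 = 0.141.
At the golden rule the marginal product of capital equals n+g+δ: 0.28·k^(0.28−1) = 0.141. Solving, k_gold = (0.28/0.141)^(1/0.72) ≈ 2.5930.
Output: y_gold = k_gold^0.28 = 2.5930^0.28 ≈ 1.3058.

y_gold ≈ 1.3058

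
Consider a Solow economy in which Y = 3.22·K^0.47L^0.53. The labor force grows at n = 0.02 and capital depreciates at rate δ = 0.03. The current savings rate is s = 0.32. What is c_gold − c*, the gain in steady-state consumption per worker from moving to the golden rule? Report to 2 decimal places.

Capital per worker breaks even when investment replaces (n + δ)·k; here n + δ = 0.05.
Current steady state (s = 0.32): k* = (0.32·3.22/0.05)^(1/0.53) ≈ 301.5178, y* = 3.22·301.5178^0.47 ≈ 47.1122, c* = (1−0.32)·47.1122 ≈ 32.0363.
At the golden rule the marginal product of capital equals n+δ: 0.47·3.22·k^(0.47−1) = 0.05. Solving, k_gold = (0.47·3.22/0.05)^(1/0.53) ≈ 622.7431.
y_gold = 3.22·622.7431^0.47 ≈ 66.2493, c_gold = y_gold − 0.05·k_gold ≈ 35.1121.
Gain: Δc = 35.1121 − 32.0363 ≈ 3.0758.

Δc ≈ 3.08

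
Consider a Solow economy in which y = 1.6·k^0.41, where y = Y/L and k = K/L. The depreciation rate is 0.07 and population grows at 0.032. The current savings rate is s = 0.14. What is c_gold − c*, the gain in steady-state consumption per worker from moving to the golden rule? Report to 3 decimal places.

Break-even investment rate: n + δ = 0.032 + 0.07 = 0.102.
Current steady state (s = 0.14): k* = (0.14·1.6/0.102)^(1/0.59) ≈ 3.7937, y* = 1.6·3.7937^0.41 ≈ 2.7640, c* = (1−0.14)·2.7640 ≈ 2.3770.
Golden rule sets MPK = n+δ: 0.41·1.6·k^(0.41−1) = 0.102, so k_gold = (0.41·1.6/0.102)^(1/0.59) ≈ 23.4426.
y_gold = 1.6·23.4426^0.41 ≈ 5.8321, c_gold = y_gold − 0.102·k_gold ≈ 3.4409.
Gain: Δc = 3.4409 − 2.3770 ≈ 1.0639.

Δc ≈ 1.064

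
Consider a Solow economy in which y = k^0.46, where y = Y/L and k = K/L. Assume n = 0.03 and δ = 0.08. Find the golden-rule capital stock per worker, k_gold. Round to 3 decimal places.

k_gold ≈ 14.147

n + δ = 0.03 + 0.08 = 0.11.
Setting f'(k) = n+δ gives 0.46·k^(0.46−1) = 0.11, hence k_gold = (0.46/0.11)^(1/0.54) ≈ 14.1474.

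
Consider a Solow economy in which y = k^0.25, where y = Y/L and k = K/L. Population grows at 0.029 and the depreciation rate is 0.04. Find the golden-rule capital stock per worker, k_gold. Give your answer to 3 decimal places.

Capital per worker breaks even when investment replaces (n + δ)·k; here n + δ = 0.069.
Setting f'(k) = n+δ gives 0.25·k^(0.25−1) = 0.069, hence k_gold = (0.25/0.069)^(1/0.75) ≈ 5.5649.

k_gold ≈ 5.565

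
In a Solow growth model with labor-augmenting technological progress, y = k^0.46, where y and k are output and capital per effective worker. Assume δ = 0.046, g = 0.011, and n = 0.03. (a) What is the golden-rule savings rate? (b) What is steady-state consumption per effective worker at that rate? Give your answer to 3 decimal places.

Break-even investment rate: n + g + δ = 0.03 + 0.011 + 0.046 = 0.087.
For Cobb-Douglas, s_gold equals capital's share: s_gold = 0.46.
Setting f'(k) = n+g+δ gives 0.46·k^(0.46−1) = 0.087, hence k_gold = (0.46/0.087)^(1/0.54) ≈ 21.8439.
y_gold = 21.8439^0.46 ≈ 4.1314; c_gold = (1−0.46)·y_gold ≈ 2.2309.

(a) s_gold = 0.460; (b) c_gold ≈ 2.231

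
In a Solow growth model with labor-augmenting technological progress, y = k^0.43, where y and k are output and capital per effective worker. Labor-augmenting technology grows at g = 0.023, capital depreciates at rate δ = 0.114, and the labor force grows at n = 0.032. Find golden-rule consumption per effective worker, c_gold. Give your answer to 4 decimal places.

c_gold ≈ 1.1530

Break-even investment rate: n + g + δ = 0.032 + 0.023 + 0.114 = 0.169.
Golden rule sets MPK = n+g+δ: 0.43·k^(0.43−1) = 0.169, so k_gold = (0.43/0.169)^(1/0.57) ≈ 5.1469.
y_gold = 5.1469^0.43 ≈ 2.0229.
c_gold = y_gold − (n+g+δ)·k_gold = 2.0229 − 0.169·5.1469 ≈ 1.1530.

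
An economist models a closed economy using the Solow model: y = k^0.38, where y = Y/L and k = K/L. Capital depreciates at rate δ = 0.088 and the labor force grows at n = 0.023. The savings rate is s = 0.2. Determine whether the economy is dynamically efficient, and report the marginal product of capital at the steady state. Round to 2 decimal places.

Break-even investment rate: n + δ = 0.023 + 0.088 = 0.111.
Steady-state k*: s·k^0.38 = 0.111·k gives k* = (0.2/0.111)^(1/0.62) ≈ 2.5848.
MPK = 0.38·2.5848^(-0.62) ≈ 0.2109.
MPK > n+δ = 0.111, so the economy is dynamically efficient (under-saving).

dynamically efficient; MPK ≈ 0.21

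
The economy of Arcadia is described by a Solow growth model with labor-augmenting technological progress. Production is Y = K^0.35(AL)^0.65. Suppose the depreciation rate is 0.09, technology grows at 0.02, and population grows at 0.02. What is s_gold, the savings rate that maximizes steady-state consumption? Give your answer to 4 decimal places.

s_gold = 0.3500

n + g + δ = 0.02 + 0.02 + 0.09 = 0.13.
At the golden rule MPK = n+g+δ, and in any Cobb-Douglas steady state s = (n+g+δ)·k/y = MPK·k/y = capital's share 0.35.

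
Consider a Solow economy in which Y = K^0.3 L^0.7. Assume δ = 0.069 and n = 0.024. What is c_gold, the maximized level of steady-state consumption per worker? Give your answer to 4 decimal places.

c_gold ≈ 1.1563

n + δ = 0.024 + 0.069 = 0.093.
Golden rule sets MPK = n+δ: 0.3·k^(0.3−1) = 0.093, so k_gold = (0.3/0.093)^(1/0.7) ≈ 5.3288.
y_gold = 5.3288^0.3 ≈ 1.6519.
c_gold = y_gold − (n+δ)·k_gold = 1.6519 − 0.093·5.3288 ≈ 1.1563.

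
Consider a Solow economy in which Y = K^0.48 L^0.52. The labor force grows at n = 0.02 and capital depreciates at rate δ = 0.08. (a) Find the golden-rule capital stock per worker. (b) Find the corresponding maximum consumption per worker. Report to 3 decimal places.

(a) k_gold ≈ 20.421; (b) c_gold ≈ 2.212

Break-even investment rate: n + δ = 0.02 + 0.08 = 0.1.
Setting f'(k) = n+δ gives 0.48·k^(0.48−1) = 0.1, hence k_gold = (0.48/0.1)^(1/0.52) ≈ 20.4211.
y_gold = 20.4211^0.48 ≈ 4.2544; c_gold = y_gold − 0.1·k_gold ≈ 2.2123.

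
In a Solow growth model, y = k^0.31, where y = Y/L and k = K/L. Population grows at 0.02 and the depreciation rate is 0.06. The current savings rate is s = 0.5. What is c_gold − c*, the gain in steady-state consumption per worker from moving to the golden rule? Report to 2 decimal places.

Δc ≈ 0.13

n + δ = 0.02 + 0.06 = 0.08.
Current steady state (s = 0.5): k* = (0.5/0.08)^(1/0.69) ≈ 14.2380, y* = 14.2380^0.31 ≈ 2.2781, c* = (1−0.5)·2.2781 ≈ 1.1390.
Maximizing c = f(k) − (n+δ)·k gives f'(k) = n+δ, i.e. 0.31·k^(0.31−1) = 0.08, so k_gold = (0.31/0.08)^(1/0.69) ≈ 7.1214.
y_gold = 7.1214^0.31 ≈ 1.8378, c_gold = y_gold − 0.08·k_gold ≈ 1.2681.
Gain: Δc = 1.2681 − 1.1390 ≈ 0.1290.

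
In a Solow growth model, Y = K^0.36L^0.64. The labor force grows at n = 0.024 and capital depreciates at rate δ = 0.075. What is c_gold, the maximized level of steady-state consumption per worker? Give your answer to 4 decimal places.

Capital per worker breaks even when investment replaces (n + δ)·k; here n + δ = 0.099.
Golden rule sets MPK = n+δ: 0.36·k^(0.36−1) = 0.099, so k_gold = (0.36/0.099)^(1/0.64) ≈ 7.5170.
y_gold = 7.5170^0.36 ≈ 2.0672.
c_gold = y_gold − (n+δ)·k_gold = 2.0672 − 0.099·7.5170 ≈ 1.3230.

c_gold ≈ 1.3230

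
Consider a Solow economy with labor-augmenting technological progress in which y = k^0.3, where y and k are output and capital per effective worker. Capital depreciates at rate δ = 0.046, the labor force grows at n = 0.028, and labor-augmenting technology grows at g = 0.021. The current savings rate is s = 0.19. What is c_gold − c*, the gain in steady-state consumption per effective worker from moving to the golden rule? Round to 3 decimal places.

Δc ≈ 0.056

Break-even investment rate: n + g + δ = 0.028 + 0.021 + 0.046 = 0.095.
Current steady state (s = 0.19): k* = (0.19/0.095)^(1/0.7) ≈ 2.6918, y* = 2.6918^0.3 ≈ 1.3459, c* = (1−0.19)·1.3459 ≈ 1.0902.
Maximizing c = f(k) − (n+g+δ)·k gives f'(k) = n+g+δ, i.e. 0.3·k^(0.3−1) = 0.095, so k_gold = (0.3/0.095)^(1/0.7) ≈ 5.1692.
y_gold = 5.1692^0.3 ≈ 1.6369, c_gold = y_gold − 0.095·k_gold ≈ 1.1458.
Gain: Δc = 1.1458 − 1.0902 ≈ 0.0557.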